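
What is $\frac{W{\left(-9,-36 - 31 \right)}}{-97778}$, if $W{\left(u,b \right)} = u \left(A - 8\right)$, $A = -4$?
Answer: $- \frac{54}{48889} \approx -0.0011045$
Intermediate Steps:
$W{\left(u,b \right)} = - 12 u$ ($W{\left(u,b \right)} = u \left(-4 - 8\right) = u \left(-12\right) = - 12 u$)
$\frac{W{\left(-9,-36 - 31 \right)}}{-97778} = \frac{\left(-12\right) \left(-9\right)}{-97778} = 108 \left(- \frac{1}{97778}\right) = - \frac{54}{48889}$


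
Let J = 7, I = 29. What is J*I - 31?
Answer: 172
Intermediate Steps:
J*I - 31 = 7*29 - 31 = 203 - 31 = 172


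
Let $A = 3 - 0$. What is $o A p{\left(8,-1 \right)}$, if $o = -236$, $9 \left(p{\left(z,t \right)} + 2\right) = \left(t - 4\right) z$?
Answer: $\frac{13688}{3} \approx 4562.7$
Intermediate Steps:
$p{\left(z,t \right)} = -2 + \frac{z \left(-4 + t\right)}{9}$ ($p{\left(z,t \right)} = -2 + \frac{\left(t - 4\right) z}{9} = -2 + \frac{\left(-4 + t\right) z}{9} = -2 + \frac{z \left(-4 + t\right)}{9}$)
$A = 3$ ($A = 3 + 0 = 3$)
$o A p{\left(8,-1 \right)} = - 236 \cdot 3 \left(-2 - \frac{32}{9} + \frac{1}{9} \left(-1\right) 8\right) = - 236 \cdot 3 \left(-2 - \frac{32}{9} - \frac{8}{9}\right) = - 236 \cdot 3 \left(- \frac{58}{9}\right) = \left(-236\right) \left(- \frac{58}{3}\right) = \frac{13688}{3}$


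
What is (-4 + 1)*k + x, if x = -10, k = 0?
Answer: -10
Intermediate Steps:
(-4 + 1)*k + x = (-4 + 1)*0 - 10 = -3*0 - 10 = 0 - 10 = -10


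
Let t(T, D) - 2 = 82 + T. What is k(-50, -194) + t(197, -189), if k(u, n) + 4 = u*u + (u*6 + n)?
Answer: 2283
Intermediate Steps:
k(u, n) = -4 + n + u² + 6*u (k(u, n) = -4 + (u*u + (u*6 + n)) = -4 + (u² + (6*u + n)) = -4 + (u² + (n + 6*u)) = -4 + (n + u² + 6*u) = -4 + n + u² + 6*u)
t(T, D) = 84 + T (t(T, D) = 2 + (82 + T) = 84 + T)
k(-50, -194) + t(197, -189) = (-4 - 194 + (-50)² + 6*(-50)) + (84 + 197) = (-4 - 194 + 2500 - 300) + 281 = 2002 + 281 = 2283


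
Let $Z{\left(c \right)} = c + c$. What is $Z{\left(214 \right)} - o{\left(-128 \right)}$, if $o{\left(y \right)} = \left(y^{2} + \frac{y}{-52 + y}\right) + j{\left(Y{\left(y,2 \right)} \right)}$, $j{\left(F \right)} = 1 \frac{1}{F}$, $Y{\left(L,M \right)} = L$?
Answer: $- \frac{91910611}{5760} \approx -15957.0$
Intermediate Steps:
$j{\left(F \right)} = \frac{1}{F}$
$Z{\left(c \right)} = 2 c$
$o{\left(y \right)} = \frac{1}{y} + y^{2} + \frac{y}{-52 + y}$ ($o{\left(y \right)} = \left(y^{2} + \frac{y}{-52 + y}\right) + \frac{1}{y} = \frac{1}{y} + y^{2} + \frac{y}{-52 + y}$)
$Z{\left(214 \right)} - o{\left(-128 \right)} = 2 \cdot 214 - \frac{-52 - 128 \left(1 - 128 + \left(-128\right)^{3} - 52 \left(-128\right)^{2}\right)}{\left(-128\right) \left(-52 - 128\right)} = 428 - - \frac{-52 - 128 \left(1 - 128 - 2097152 - 851968\right)}{128 \left(-180\right)} = 428 - \left(- \frac{1}{128}\right) \left(- \frac{1}{180}\right) \left(-52 - 128 \left(1 - 128 - 2097152 - 851968\right)\right) = 428 - \left(- \frac{1}{128}\right) \left(- \frac{1}{180}\right) \left(-52 - -377503616\right) = 428 - \left(- \frac{1}{128}\right) \left(- \frac{1}{180}\right) \left(-52 + 377503616\right) = 428 - \left(- \frac{1}{128}\right) \left(- \frac{1}{180}\right) 377503564 = 428 - \frac{94375891}{5760} = - \frac{91910611}{5760}$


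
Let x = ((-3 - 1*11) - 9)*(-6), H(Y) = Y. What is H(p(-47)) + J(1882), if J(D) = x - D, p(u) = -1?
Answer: -1745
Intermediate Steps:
x = 138 (x = ((-3 - 11) - 9)*(-6) = (-14 - 9)*(-6) = -23*(-6) = 138)
J(D) = 138 - D
H(p(-47)) + J(1882) = -1 + (138 - 1*1882) = -1 + (138 - 1882) = -1 - 1744 = -1745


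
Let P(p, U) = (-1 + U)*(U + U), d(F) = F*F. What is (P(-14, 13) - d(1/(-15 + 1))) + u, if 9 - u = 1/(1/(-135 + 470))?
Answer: -2745/196 ≈ -14.005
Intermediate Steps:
d(F) = F²
P(p, U) = 2*U*(-1 + U) (P(p, U) = (-1 + U)*(2*U) = 2*U*(-1 + U))
u = -326 (u = 9 - 1/(1/(-135 + 470)) = 9 - 1/(1/335) = 9 - 1/1/335 = 9 - 1*335 = 9 - 335 = -326)
(P(-14, 13) - d(1/(-15 + 1))) + u = (2*13*(-1 + 13) - (1/(-15 + 1))²) - 326 = (2*13*12 - (1/(-14))²) - 326 = (312 - (-1/14)²) - 326 = (312 - 1*1/196) - 326 = (312 - 1/196) - 326 = 61151/196 - 326 = -2745/196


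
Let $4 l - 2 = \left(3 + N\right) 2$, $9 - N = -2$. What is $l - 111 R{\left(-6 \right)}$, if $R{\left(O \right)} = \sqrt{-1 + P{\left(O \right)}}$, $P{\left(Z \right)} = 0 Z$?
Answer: $\frac{15}{2} - 111 i \approx 7.5 - 111.0 i$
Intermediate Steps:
$N = 11$ ($N = 9 - -2 = 9 + 2 = 11$)
$P{\left(Z \right)} = 0$
$R{\left(O \right)} = i$ ($R{\left(O \right)} = \sqrt{-1 + 0} = \sqrt{-1} = i$)
$l = \frac{15}{2}$ ($l = \frac{1}{2} + \frac{\left(3 + 11\right) 2}{4} = \frac{1}{2} + \frac{14 \cdot 2}{4} = \frac{1}{2} + \frac{1}{4} \cdot 28 = \frac{1}{2} + 7 = \frac{15}{2} \approx 7.5$)
$l - 111 R{\left(-6 \right)} = \frac{15}{2} - 111 i$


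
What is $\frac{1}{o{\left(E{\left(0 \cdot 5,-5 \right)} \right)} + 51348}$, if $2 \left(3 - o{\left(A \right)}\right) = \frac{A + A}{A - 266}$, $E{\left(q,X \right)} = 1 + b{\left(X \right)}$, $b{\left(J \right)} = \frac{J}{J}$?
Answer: $\frac{132}{6778333} \approx 1.9474 \cdot 10^{-5}$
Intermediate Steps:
$b{\left(J \right)} = 1$
$E{\left(q,X \right)} = 2$ ($E{\left(q,X \right)} = 1 + 1 = 2$)
$o{\left(A \right)} = 3 - \frac{A}{-266 + A}$ ($o{\left(A \right)} = 3 - \frac{\left(A + A\right) \frac{1}{A - 266}}{2} = 3 - \frac{2 A \frac{1}{-266 + A}}{2} = 3 - \frac{A}{-266 + A}$)
$\frac{1}{o{\left(E{\left(0 \cdot 5,-5 \right)} \right)} + 51348} = \frac{1}{\frac{2 \left(-399 + 2\right)}{-266 + 2} + 51348} = \frac{1}{2 \frac{1}{-264} \left(-397\right) + 51348} = \frac{1}{2 \left(- \frac{1}{264}\right) \left(-397\right) + 51348} = \frac{1}{\frac{397}{132} + 51348} = \frac{1}{\frac{6778333}{132}} = \frac{132}{6778333}$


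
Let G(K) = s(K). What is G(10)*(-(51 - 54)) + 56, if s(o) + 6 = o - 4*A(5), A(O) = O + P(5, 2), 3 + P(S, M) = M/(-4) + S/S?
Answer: 38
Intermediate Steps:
P(S, M) = -2 - M/4 (P(S, M) = -3 + (M/(-4) + S/S) = -3 + (M*(-¼) + 1) = -3 + (-M/4 + 1) = -3 + (1 - M/4) = -2 - M/4)
A(O) = -5/2 + O (A(O) = O + (-2 - ¼*2) = O + (-2 - ½) = O - 5/2 = -5/2 + O)
s(o) = -16 + o (s(o) = -6 + (o - 4*(-5/2 + 5)) = -6 + (o - 4*5/2) = -6 + (o - 10) = -6 + (-10 + o) = -16 + o)
G(K) = -16 + K
G(10)*(-(51 - 54)) + 56 = (-16 + 10)*(-(51 - 54)) + 56 = -(-6)*(-3) + 56 = -6*3 + 56 = -18 + 56 = 38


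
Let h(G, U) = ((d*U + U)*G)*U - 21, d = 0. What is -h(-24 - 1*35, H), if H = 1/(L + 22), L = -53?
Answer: 20240/961 ≈ 21.061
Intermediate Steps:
H = -1/31 (H = 1/(-53 + 22) = 1/(-31) = -1/31 ≈ -0.032258)
h(G, U) = -21 + G*U**2 (h(G, U) = ((0*U + U)*G)*U - 21 = ((0 + U)*G)*U - 21 = (U*G)*U - 21 = (G*U)*U - 21 = G*U**2 - 21 = -21 + G*U**2)
-h(-24 - 1*35, H) = -(-21 + (-24 - 1*35)*(-1/31)**2) = -(-21 + (-24 - 35)*(1/961)) = -(-21 - 59*1/961) = -(-21 - 59/961) = -1*(-20240/961) = 20240/961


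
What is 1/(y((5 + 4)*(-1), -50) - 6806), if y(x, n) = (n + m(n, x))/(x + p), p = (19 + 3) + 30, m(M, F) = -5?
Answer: -43/292713 ≈ -0.00014690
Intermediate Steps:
p = 52 (p = 22 + 30 = 52)
y(x, n) = (-5 + n)/(52 + x) (y(x, n) = (n - 5)/(x + 52) = (-5 + n)/(52 + x))
1/(y((5 + 4)*(-1), -50) - 6806) = 1/((-5 - 50)/(52 + (5 + 4)*(-1)) - 6806) = 1/(-55/(52 + 9*(-1)) - 6806) = 1/(-55/(52 - 9) - 6806) = 1/(-55/43 - 6806) = 1/(-292713/43) = -43/292713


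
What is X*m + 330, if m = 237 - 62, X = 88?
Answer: 15730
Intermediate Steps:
m = 175
X*m + 330 = 88*175 + 330 = 15400 + 330 = 15730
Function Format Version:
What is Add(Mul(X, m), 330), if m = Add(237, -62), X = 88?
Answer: 15730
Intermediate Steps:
m = 175
Add(Mul(X, m), 330) = Add(Mul(88, 175), 330) = Add(15400, 330) = 15730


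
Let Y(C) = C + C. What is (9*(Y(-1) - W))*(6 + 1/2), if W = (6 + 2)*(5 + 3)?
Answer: -3861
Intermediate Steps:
W = 64 (W = 8*8 = 64)
Y(C) = 2*C
(9*(Y(-1) - W))*(6 + 1/2) = (9*(2*(-1) - 1*64))*(6 + 1/2) = (9*(-2 - 64))*(6 + 1/2) = (9*(-66))*(13/2) = -594*13/2 = -3861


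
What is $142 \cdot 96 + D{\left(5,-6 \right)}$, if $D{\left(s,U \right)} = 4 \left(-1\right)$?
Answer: $13628$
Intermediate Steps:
$D{\left(s,U \right)} = -4$
$142 \cdot 96 + D{\left(5,-6 \right)} = 142 \cdot 96 - 4 = 13632 - 4 = 13628$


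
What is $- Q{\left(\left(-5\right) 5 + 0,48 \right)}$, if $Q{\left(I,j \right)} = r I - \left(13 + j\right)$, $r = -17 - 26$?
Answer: $-1014$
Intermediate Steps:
$r = -43$ ($r = -17 - 26 = -43$)
$Q{\left(I,j \right)} = -13 - j - 43 I$ ($Q{\left(I,j \right)} = - 43 I - \left(13 + j\right) = -13 - j - 43 I$)
$- Q{\left(\left(-5\right) 5 + 0,48 \right)} = - (-13 - 48 - 43 \left(\left(-5\right) 5 + 0\right)) = - (-13 - 48 - 43 \left(-25 + 0\right)) = - (-13 - 48 - -1075) = - (-13 - 48 + 1075) = \left(-1\right) 1014 = -1014$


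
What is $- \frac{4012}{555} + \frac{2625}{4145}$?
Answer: $- \frac{3034573}{460095} \approx -6.5955$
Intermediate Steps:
$- \frac{4012}{555} + \frac{2625}{4145} = \left(-4012\right) \frac{1}{555} + 2625 \cdot \frac{1}{4145} = - \frac{4012}{555} + \frac{525}{829} = - \frac{3034573}{460095}$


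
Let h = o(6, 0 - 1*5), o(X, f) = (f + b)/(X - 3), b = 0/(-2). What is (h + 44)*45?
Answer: 1905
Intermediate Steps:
b = 0 (b = 0*(-½) = 0)
o(X, f) = f/(-3 + X) (o(X, f) = (f + 0)/(X - 3) = f/(-3 + X))
h = -5/3 (h = (0 - 1*5)/(-3 + 6) = (0 - 5)/3 = -5*⅓ = -5/3 ≈ -1.6667)
(h + 44)*45 = (-5/3 + 44)*45 = (127/3)*45 = 1905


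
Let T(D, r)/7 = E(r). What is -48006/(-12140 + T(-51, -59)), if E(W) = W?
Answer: 48006/12553 ≈ 3.8243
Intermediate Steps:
T(D, r) = 7*r
-48006/(-12140 + T(-51, -59)) = -48006/(-12140 + 7*(-59)) = -48006/(-12140 - 413) = -48006/(-12553) = -48006*(-1/12553) = 48006/12553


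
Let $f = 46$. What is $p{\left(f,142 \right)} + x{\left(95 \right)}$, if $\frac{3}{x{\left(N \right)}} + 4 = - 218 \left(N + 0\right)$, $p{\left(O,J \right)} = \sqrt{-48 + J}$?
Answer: $- \frac{3}{20714} + \sqrt{94} \approx 9.6952$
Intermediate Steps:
$x{\left(N \right)} = \frac{3}{-4 - 218 N}$ ($x{\left(N \right)} = \frac{3}{-4 - 218 \left(N + 0\right)} = \frac{3}{-4 - 218 N}$)
$p{\left(f,142 \right)} + x{\left(95 \right)} = \sqrt{-48 + 142} - \frac{3}{4 + 218 \cdot 95} = \sqrt{94} - \frac{3}{4 + 20710} = \sqrt{94} - \frac{3}{20714} = - \frac{3}{20714} + \sqrt{94}$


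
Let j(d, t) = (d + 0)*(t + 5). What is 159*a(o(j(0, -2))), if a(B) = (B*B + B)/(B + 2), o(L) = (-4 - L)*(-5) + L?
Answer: 33390/11 ≈ 3035.5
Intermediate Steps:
j(d, t) = d*(5 + t)
o(L) = 20 + 6*L (o(L) = (20 + 5*L) + L = 20 + 6*L)
a(B) = (B + B**2)/(2 + B) (a(B) = (B**2 + B)/(2 + B) = (B + B**2)/(2 + B))
159*a(o(j(0, -2))) = 159*((20 + 6*(0*(5 - 2)))*(1 + (20 + 6*(0*(5 - 2))))/(2 + (20 + 6*(0*(5 - 2))))) = 159*((20 + 6*(0*3))*(1 + (20 + 6*(0*3)))/(2 + (20 + 6*(0*3)))) = 159*((20 + 6*0)*(1 + (20 + 6*0))/(2 + (20 + 6*0))) = 159*((20 + 0)*(1 + (20 + 0))/(2 + (20 + 0))) = 159*(20*(1 + 20)/(2 + 20)) = 159*(20*21/22) = 159*(20*(1/22)*21) = 159*(210/11) = 33390/11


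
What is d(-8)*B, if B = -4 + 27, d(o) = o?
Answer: -184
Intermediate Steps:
B = 23
d(-8)*B = -8*23 = -184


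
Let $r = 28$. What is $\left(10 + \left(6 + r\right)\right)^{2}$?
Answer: $1936$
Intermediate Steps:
$\left(10 + \left(6 + r\right)\right)^{2} = \left(10 + \left(6 + 28\right)\right)^{2} = \left(10 + 34\right)^{2} = 44^{2} = 1936$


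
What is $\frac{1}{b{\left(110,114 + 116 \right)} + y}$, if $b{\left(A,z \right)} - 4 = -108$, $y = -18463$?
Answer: $- \frac{1}{18567} \approx -5.3859 \cdot 10^{-5}$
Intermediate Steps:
$b{\left(A,z \right)} = -104$ ($b{\left(A,z \right)} = 4 - 108 = -104$)
$\frac{1}{b{\left(110,114 + 116 \right)} + y} = \frac{1}{-104 - 18463} = \frac{1}{-18567} = - \frac{1}{18567}$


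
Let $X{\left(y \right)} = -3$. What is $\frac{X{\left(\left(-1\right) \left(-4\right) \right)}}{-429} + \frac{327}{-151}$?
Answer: $- \frac{46610}{21593} \approx -2.1586$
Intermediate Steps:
$\frac{X{\left(\left(-1\right) \left(-4\right) \right)}}{-429} + \frac{327}{-151} = - \frac{3}{-429} + \frac{327}{-151} = \left(-3\right) \left(- \frac{1}{429}\right) + 327 \left(- \frac{1}{151}\right) = \frac{1}{143} - \frac{327}{151} = - \frac{46610}{21593}$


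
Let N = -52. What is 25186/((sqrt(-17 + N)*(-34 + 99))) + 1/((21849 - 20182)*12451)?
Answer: 1/20755817 - 25186*I*sqrt(69)/4485 ≈ 4.8179e-8 - 46.647*I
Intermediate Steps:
25186/((sqrt(-17 + N)*(-34 + 99))) + 1/((21849 - 20182)*12451) = 25186/((sqrt(-17 - 52)*(-34 + 99))) + 1/((21849 - 20182)*12451) = 25186/((sqrt(-69)*65)) + (1/12451)/1667 = 25186/(((I*sqrt(69))*65)) + (1/1667)*(1/12451) = 25186/((65*I*sqrt(69))) + 1/20755817 = 25186*(-I*sqrt(69)/4485) + 1/20755817 = -25186*I*sqrt(69)/4485 + 1/20755817 = 1/20755817 - 25186*I*sqrt(69)/4485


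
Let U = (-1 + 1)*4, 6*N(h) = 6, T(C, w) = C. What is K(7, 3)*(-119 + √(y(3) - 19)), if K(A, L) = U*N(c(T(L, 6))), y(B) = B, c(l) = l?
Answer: 0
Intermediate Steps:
N(h) = 1 (N(h) = (⅙)*6 = 1)
U = 0 (U = 0*4 = 0)
K(A, L) = 0 (K(A, L) = 0*1 = 0)
K(7, 3)*(-119 + √(y(3) - 19)) = 0*(-119 + √(3 - 19)) = 0*(-119 + √(-16)) = 0*(-119 + 4*I) = 0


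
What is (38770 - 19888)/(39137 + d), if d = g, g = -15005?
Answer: 3147/4022 ≈ 0.78245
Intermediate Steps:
d = -15005
(38770 - 19888)/(39137 + d) = (38770 - 19888)/(39137 - 15005) = 18882/24132 = 18882*(1/24132) = 3147/4022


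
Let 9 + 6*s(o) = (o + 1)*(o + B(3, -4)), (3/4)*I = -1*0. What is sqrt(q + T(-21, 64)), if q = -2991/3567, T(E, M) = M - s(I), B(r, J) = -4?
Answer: 19*sqrt(9209994)/7134 ≈ 8.0826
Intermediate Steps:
I = 0 (I = 4*(-1*0)/3 = (4/3)*0 = 0)
s(o) = -3/2 + (1 + o)*(-4 + o)/6 (s(o) = -3/2 + ((o + 1)*(o - 4))/6 = -3/2 + ((1 + o)*(-4 + o))/6 = -3/2 + (1 + o)*(-4 + o)/6)
T(E, M) = 13/6 + M (T(E, M) = M - (-13/6 - 1/2*0 + (1/6)*0**2) = M - (-13/6 + 0 + (1/6)*0) = M - (-13/6 + 0 + 0) = M - 1*(-13/6) = M + 13/6 = 13/6 + M)
q = -997/1189 (q = -2991*1/3567 = -997/1189 ≈ -0.83852)
sqrt(q + T(-21, 64)) = sqrt(-997/1189 + (13/6 + 64)) = sqrt(-997/1189 + 397/6) = sqrt(466051/7134) = 19*sqrt(9209994)/7134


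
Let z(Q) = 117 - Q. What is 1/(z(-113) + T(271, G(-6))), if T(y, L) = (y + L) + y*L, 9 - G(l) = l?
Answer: 1/4581 ≈ 0.00021829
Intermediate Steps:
G(l) = 9 - l
T(y, L) = L + y + L*y (T(y, L) = (L + y) + L*y = L + y + L*y)
1/(z(-113) + T(271, G(-6))) = 1/((117 - 1*(-113)) + ((9 - 1*(-6)) + 271 + (9 - 1*(-6))*271)) = 1/((117 + 113) + ((9 + 6) + 271 + (9 + 6)*271)) = 1/(230 + (15 + 271 + 15*271)) = 1/(230 + (15 + 271 + 4065)) = 1/(230 + 4351) = 1/4581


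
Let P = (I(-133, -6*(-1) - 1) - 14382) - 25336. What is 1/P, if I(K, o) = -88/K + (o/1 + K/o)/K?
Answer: -665/26411922 ≈ -2.5178e-5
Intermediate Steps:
I(K, o) = -88/K + (o + K/o)/K (I(K, o) = -88/K + (o*1 + K/o)/K = -88/K + (o + K/o)/K)
P = -26411922/665 (P = ((-133 + (-6*(-1) - 1)*(-88 + (-6*(-1) - 1)))/((-133)*(-6*(-1) - 1)) - 14382) - 25336 = (-(-133 + (6 - 1)*(-88 + (6 - 1)))/(133*(6 - 1)) - 14382) - 25336 = (-1/133*(-133 + 5*(-88 + 5))/5 - 14382) - 25336 = (-1/133*1/5*(-133 + 5*(-83)) - 14382) - 25336 = (-1/133*1/5*(-133 - 415) - 14382) - 25336 = (-1/133*1/5*(-548) - 14382) - 25336 = (548/665 - 14382) - 25336 = -9563482/665 - 25336 = -26411922/665 ≈ -39717.)
1/P = 1/(-26411922/665) = -665/26411922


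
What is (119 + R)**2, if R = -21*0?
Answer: 14161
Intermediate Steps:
R = 0
(119 + R)**2 = (119 + 0)**2 = 119**2 = 14161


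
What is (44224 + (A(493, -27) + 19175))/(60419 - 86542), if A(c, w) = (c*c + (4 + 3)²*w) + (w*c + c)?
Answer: -292307/26123 ≈ -11.190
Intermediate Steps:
A(c, w) = c + c² + 49*w + c*w (A(c, w) = (c² + 7²*w) + (c*w + c) = (c² + 49*w) + (c + c*w) = c + c² + 49*w + c*w)
(44224 + (A(493, -27) + 19175))/(60419 - 86542) = (44224 + ((493 + 493² + 49*(-27) + 493*(-27)) + 19175))/(60419 - 86542) = (44224 + ((493 + 243049 - 1323 - 13311) + 19175))/(-26123) = (44224 + (228908 + 19175))*(-1/26123) = (44224 + 248083)*(-1/26123) = 292307*(-1/26123) = -292307/26123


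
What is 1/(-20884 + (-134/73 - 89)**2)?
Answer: -5329/67320675 ≈ -7.9158e-5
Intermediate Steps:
1/(-20884 + (-134/73 - 89)**2) = 1/(-20884 + (-6631/73)**2) = 1/(-20884 + 43970161/5329) = 1/(-67320675/5329) = -5329/67320675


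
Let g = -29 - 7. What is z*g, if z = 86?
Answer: -3096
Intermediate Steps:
g = -36
z*g = 86*(-36) = -3096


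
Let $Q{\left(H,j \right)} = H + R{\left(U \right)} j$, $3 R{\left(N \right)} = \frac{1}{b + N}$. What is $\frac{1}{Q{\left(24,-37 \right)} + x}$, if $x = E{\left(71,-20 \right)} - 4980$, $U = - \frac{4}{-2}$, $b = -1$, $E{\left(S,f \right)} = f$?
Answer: $- \frac{3}{14965} \approx -0.00020047$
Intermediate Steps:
$U = 2$ ($U = \left(-4\right) \left(- \frac{1}{2}\right) = 2$)
$R{\left(N \right)} = \frac{1}{3 \left(-1 + N\right)}$
$Q{\left(H,j \right)} = H + \frac{j}{3}$ ($Q{\left(H,j \right)} = H + \frac{1}{3 \left(-1 + 2\right)} j = H + \frac{1}{3 \cdot 1} j = H + \frac{1}{3} \cdot 1 j = H + \frac{j}{3}$)
$x = -5000$ ($x = -20 - 4980 = -5000$)
$\frac{1}{Q{\left(24,-37 \right)} + x} = \frac{1}{\left(24 + \frac{1}{3} \left(-37\right)\right) - 5000} = \frac{1}{\left(24 - \frac{37}{3}\right) - 5000} = \frac{1}{\frac{35}{3} - 5000} = \frac{1}{- \frac{14965}{3}} = - \frac{3}{14965}$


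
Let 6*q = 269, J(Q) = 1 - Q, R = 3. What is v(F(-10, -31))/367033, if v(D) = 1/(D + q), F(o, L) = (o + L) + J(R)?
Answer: 6/4037363 ≈ 1.4861e-6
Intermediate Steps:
q = 269/6 (q = (⅙)*269 = 269/6 ≈ 44.833)
F(o, L) = -2 + L + o (F(o, L) = (o + L) + (1 - 1*3) = (L + o) + (1 - 3) = (L + o) - 2 = -2 + L + o)
v(D) = 1/(269/6 + D) (v(D) = 1/(D + 269/6) = 1/(269/6 + D))
v(F(-10, -31))/367033 = (6/(269 + 6*(-2 - 31 - 10)))/367033 = (6/(269 + 6*(-43)))*(1/367033) = (6/(269 - 258))*(1/367033) = (6/11)*(1/367033) = 6/4037363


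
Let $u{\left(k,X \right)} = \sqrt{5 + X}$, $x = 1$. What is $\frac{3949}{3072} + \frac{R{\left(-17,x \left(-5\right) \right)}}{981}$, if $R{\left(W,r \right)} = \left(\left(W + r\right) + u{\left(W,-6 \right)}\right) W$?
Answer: $\frac{1674299}{1004544} - \frac{17 i}{981} \approx 1.6667 - 0.017329 i$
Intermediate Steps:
$R{\left(W,r \right)} = W \left(i + W + r\right)$ ($R{\left(W,r \right)} = \left(\left(W + r\right) + \sqrt{5 - 6}\right) W = \left(\left(W + r\right) + \sqrt{-1}\right) W = \left(\left(W + r\right) + i\right) W = \left(i + W + r\right) W = W \left(i + W + r\right)$)
$\frac{3949}{3072} + \frac{R{\left(-17,x \left(-5\right) \right)}}{981} = \frac{3949}{3072} + \frac{\left(-17\right) \left(i - 17 + 1 \left(-5\right)\right)}{981} = 3949 \cdot \frac{1}{3072} + - 17 \left(i - 17 - 5\right) \frac{1}{981} = \frac{3949}{3072} + - 17 \left(-22 + i\right) \frac{1}{981} = \frac{3949}{3072} + \left(374 - 17 i\right) \frac{1}{981} = \frac{3949}{3072} + \left(\frac{374}{981} - \frac{17 i}{981}\right) = \frac{1674299}{1004544} - \frac{17 i}{981}$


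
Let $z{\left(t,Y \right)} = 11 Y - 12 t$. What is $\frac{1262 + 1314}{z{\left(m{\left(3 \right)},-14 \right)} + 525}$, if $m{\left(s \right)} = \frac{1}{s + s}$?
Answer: $\frac{2576}{369} \approx 6.981$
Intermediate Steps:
$m{\left(s \right)} = \frac{1}{2 s}$
$z{\left(t,Y \right)} = - 12 t + 11 Y$
$\frac{1262 + 1314}{z{\left(m{\left(3 \right)},-14 \right)} + 525} = \frac{1262 + 1314}{\left(- 12 \frac{1}{2 \cdot 3} + 11 \left(-14\right)\right) + 525} = \frac{2576}{\left(- 12 \cdot \frac{1}{2} \cdot \frac{1}{3} - 154\right) + 525} = \frac{2576}{\left(\left(-12\right) \frac{1}{6} - 154\right) + 525} = \frac{2576}{\left(-2 - 154\right) + 525} = \frac{2576}{-156 + 525} = \frac{2576}{369}$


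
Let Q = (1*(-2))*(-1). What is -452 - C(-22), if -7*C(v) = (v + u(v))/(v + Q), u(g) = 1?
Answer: -9037/20 ≈ -451.85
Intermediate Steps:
Q = 2 (Q = -2*(-1) = 2)
C(v) = -(1 + v)/(7*(2 + v)) (C(v) = -(v + 1)/(7*(v + 2)) = -(1 + v)/(7*(2 + v)))
-452 - C(-22) = -452 - (-1 - 1*(-22))/(7*(2 - 22)) = -452 - (-1 + 22)/(7*(-20)) = -452 - (-1)*21/(7*20) = -452 - 1*(-3/20) = -452 + 3/20 = -9037/20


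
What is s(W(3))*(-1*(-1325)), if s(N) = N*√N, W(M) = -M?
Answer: -3975*I*√3 ≈ -6884.9*I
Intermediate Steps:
s(N) = N^(3/2)
s(W(3))*(-1*(-1325)) = (-1*3)^(3/2)*(-1*(-1325)) = (-3)^(3/2)*1325 = -3*I*√3*1325 = -3975*I*√3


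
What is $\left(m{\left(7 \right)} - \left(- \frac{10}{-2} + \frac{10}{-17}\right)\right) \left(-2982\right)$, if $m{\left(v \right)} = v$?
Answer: $- \frac{131208}{17} \approx -7718.1$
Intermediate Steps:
$\left(m{\left(7 \right)} - \left(- \frac{10}{-2} + \frac{10}{-17}\right)\right) \left(-2982\right) = \left(7 - \left(- \frac{10}{-2} + \frac{10}{-17}\right)\right) \left(-2982\right) = \left(7 - \left(\left(-10\right) \left(- \frac{1}{2}\right) + 10 \left(- \frac{1}{17}\right)\right)\right) \left(-2982\right) = \left(7 - \left(5 - \frac{10}{17}\right)\right) \left(-2982\right) = \left(7 - \frac{75}{17}\right) \left(-2982\right) = \frac{44}{17} \left(-2982\right) = - \frac{131208}{17}$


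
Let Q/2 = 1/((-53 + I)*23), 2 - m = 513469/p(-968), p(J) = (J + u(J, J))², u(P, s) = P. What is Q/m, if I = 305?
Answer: 170368/919815057 ≈ 0.00018522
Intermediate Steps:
p(J) = 4*J² (p(J) = (J + J)² = (2*J)² = 4*J²)
m = 634793/340736 (m = 2 - 513469/(4*(-968)²) = 2 - 513469/(4*937024) = 2 - 513469/3748096 = 2 - 1*46679/340736 = 2 - 46679/340736 = 634793/340736 ≈ 1.8630)
Q = 1/2898 (Q = 2/(((-53 + 305)*23)) = 2/((252*23)) = 2/5796 = 2*(1/5796) = 1/2898 ≈ 0.00034507)
Q/m = 1/(2898*(634793/340736)) = (1/2898)*(340736/634793) = 170368/919815057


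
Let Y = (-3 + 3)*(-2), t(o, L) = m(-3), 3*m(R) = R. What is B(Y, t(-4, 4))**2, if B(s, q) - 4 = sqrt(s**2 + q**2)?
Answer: 25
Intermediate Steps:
m(R) = R/3
t(o, L) = -1 (t(o, L) = (1/3)*(-3) = -1)
Y = 0 (Y = 0*(-2) = 0)
B(s, q) = 4 + sqrt(q**2 + s**2) (B(s, q) = 4 + sqrt(s**2 + q**2) = 4 + sqrt(q**2 + s**2))
B(Y, t(-4, 4))**2 = (4 + sqrt((-1)**2 + 0**2))**2 = (4 + sqrt(1 + 0))**2 = (4 + sqrt(1))**2 = (4 + 1)**2 = 5**2 = 25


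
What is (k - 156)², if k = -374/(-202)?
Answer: 242393761/10201 ≈ 23762.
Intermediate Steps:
k = 187/101 (k = -374*(-1/202) = 187/101 ≈ 1.8515)
(k - 156)² = (187/101 - 156)² = (-15569/101)² = 242393761/10201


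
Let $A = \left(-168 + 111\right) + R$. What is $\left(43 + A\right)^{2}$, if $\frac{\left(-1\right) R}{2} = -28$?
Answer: $1764$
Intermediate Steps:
$R = 56$ ($R = \left(-2\right) \left(-28\right) = 56$)
$A = -1$ ($A = \left(-168 + 111\right) + 56 = -57 + 56 = -1$)
$\left(43 + A\right)^{2} = \left(43 - 1\right)^{2} = 42^{2} = 1764$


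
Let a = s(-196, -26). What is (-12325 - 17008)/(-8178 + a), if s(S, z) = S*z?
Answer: 29333/3082 ≈ 9.5175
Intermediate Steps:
a = 5096 (a = -196*(-26) = 5096)
(-12325 - 17008)/(-8178 + a) = (-12325 - 17008)/(-8178 + 5096) = -29333/(-3082) = -29333*(-1/3082) = 29333/3082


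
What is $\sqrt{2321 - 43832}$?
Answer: $i \sqrt{41511} \approx 203.74 i$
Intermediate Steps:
$\sqrt{2321 - 43832} = \sqrt{-41511} = i \sqrt{41511}$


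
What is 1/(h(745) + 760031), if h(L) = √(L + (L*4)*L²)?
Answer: 760031/575993145716 - √1653975245/575993145716 ≈ 1.2489e-6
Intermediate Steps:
h(L) = √(L + 4*L³) (h(L) = √(L + (4*L)*L²) = √(L + 4*L³))
1/(h(745) + 760031) = 1/(√(745 + 4*745³) + 760031) = 1/(√(745 + 4*413493625) + 760031) = 1/(√(745 + 1653974500) + 760031) = 1/(√1653975245 + 760031) = 1/(760031 + √1653975245)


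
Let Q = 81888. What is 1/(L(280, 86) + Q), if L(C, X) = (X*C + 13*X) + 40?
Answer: 1/107126 ≈ 9.3348e-6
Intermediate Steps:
L(C, X) = 40 + 13*X + C*X (L(C, X) = (C*X + 13*X) + 40 = (13*X + C*X) + 40 = 40 + 13*X + C*X)
1/(L(280, 86) + Q) = 1/((40 + 13*86 + 280*86) + 81888) = 1/((40 + 1118 + 24080) + 81888) = 1/(25238 + 81888) = 1/107126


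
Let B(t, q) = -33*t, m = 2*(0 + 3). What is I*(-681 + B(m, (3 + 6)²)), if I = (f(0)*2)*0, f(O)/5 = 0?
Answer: 0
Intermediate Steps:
f(O) = 0 (f(O) = 5*0 = 0)
m = 6 (m = 2*3 = 6)
I = 0 (I = (0*2)*0 = 0*0 = 0)
I*(-681 + B(m, (3 + 6)²)) = 0*(-681 - 33*6) = 0*(-681 - 198) = 0*(-879) = 0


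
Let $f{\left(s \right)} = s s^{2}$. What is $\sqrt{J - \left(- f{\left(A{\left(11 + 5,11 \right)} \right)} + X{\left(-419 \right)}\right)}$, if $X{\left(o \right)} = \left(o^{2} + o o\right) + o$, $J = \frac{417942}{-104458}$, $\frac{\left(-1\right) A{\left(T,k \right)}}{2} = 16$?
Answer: $\frac{i \sqrt{1046069353285070}}{52229} \approx 619.25 i$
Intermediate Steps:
$A{\left(T,k \right)} = -32$ ($A{\left(T,k \right)} = \left(-2\right) 16 = -32$)
$J = - \frac{208971}{52229}$ ($J = 417942 \left(- \frac{1}{104458}\right) = - \frac{208971}{52229} \approx -4.0011$)
$f{\left(s \right)} = s^{3}$
$X{\left(o \right)} = o + 2 o^{2}$ ($X{\left(o \right)} = \left(o^{2} + o^{2}\right) + o = 2 o^{2} + o = o + 2 o^{2}$)
$\sqrt{J - \left(- f{\left(A{\left(11 + 5,11 \right)} \right)} + X{\left(-419 \right)}\right)} = \sqrt{- \frac{208971}{52229} + \left(\left(-32\right)^{3} - - 419 \left(1 + 2 \left(-419\right)\right)\right)} = \sqrt{- \frac{208971}{52229} - \left(32768 - 419 \left(1 - 838\right)\right)} = \sqrt{- \frac{208971}{52229} - \left(32768 - -350703\right)} = \sqrt{- \frac{208971}{52229} - 383471} = \sqrt{- \frac{20028515830}{52229}} = \frac{i \sqrt{1046069353285070}}{52229}$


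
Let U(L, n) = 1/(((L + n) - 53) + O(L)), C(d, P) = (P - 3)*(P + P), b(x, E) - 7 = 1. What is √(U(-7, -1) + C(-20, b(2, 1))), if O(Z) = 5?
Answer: √62706/28 ≈ 8.9433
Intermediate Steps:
b(x, E) = 8 (b(x, E) = 7 + 1 = 8)
C(d, P) = 2*P*(-3 + P) (C(d, P) = (-3 + P)*(2*P) = 2*P*(-3 + P))
U(L, n) = 1/(-48 + L + n) (U(L, n) = 1/(((L + n) - 53) + 5) = 1/((-53 + L + n) + 5) = 1/(-48 + L + n))
√(U(-7, -1) + C(-20, b(2, 1))) = √(1/(-48 - 7 - 1) + 2*8*(-3 + 8)) = √(1/(-56) + 2*8*5) = √(-1/56 + 80) = √(4479/56) = √62706/28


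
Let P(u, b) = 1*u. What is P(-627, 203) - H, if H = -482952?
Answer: 482325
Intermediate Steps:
P(u, b) = u
P(-627, 203) - H = -627 - 1*(-482952) = -627 + 482952 = 482325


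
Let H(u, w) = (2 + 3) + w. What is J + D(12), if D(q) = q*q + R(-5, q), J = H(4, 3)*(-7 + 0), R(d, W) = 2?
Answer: 90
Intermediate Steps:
H(u, w) = 5 + w
J = -56 (J = (5 + 3)*(-7 + 0) = 8*(-7) = -56)
D(q) = 2 + q² (D(q) = q*q + 2 = q² + 2 = 2 + q²)
J + D(12) = -56 + (2 + 12²) = -56 + (2 + 144) = -56 + 146 = 90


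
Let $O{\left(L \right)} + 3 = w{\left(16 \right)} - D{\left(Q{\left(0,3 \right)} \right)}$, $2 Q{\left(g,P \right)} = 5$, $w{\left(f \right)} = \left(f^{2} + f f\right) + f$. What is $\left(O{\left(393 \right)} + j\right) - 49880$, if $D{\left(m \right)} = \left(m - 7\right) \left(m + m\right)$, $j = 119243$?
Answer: $\frac{139821}{2} \approx 69911.0$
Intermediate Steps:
$w{\left(f \right)} = f + 2 f^{2}$ ($w{\left(f \right)} = \left(f^{2} + f^{2}\right) + f = 2 f^{2} + f = f + 2 f^{2}$)
$Q{\left(g,P \right)} = \frac{5}{2}$ ($Q{\left(g,P \right)} = \frac{1}{2} \cdot 5 = \frac{5}{2}$)
$D{\left(m \right)} = 2 m \left(-7 + m\right)$ ($D{\left(m \right)} = \left(-7 + m\right) 2 m = 2 m \left(-7 + m\right)$)
$O{\left(L \right)} = \frac{1095}{2}$ ($O{\left(L \right)} = -3 - \left(- 16 \left(1 + 2 \cdot 16\right) + 2 \cdot \frac{5}{2} \left(-7 + \frac{5}{2}\right)\right) = -3 - \left(- 16 \left(1 + 32\right) + 2 \cdot \frac{5}{2} \left(- \frac{9}{2}\right)\right) = -3 + \left(16 \cdot 33 - - \frac{45}{2}\right) = -3 + \left(528 + \frac{45}{2}\right) = -3 + \frac{1101}{2} = \frac{1095}{2}$)
$\left(O{\left(393 \right)} + j\right) - 49880 = \left(\frac{1095}{2} + 119243\right) - 49880 = \frac{239581}{2} - 49880 = \frac{139821}{2}$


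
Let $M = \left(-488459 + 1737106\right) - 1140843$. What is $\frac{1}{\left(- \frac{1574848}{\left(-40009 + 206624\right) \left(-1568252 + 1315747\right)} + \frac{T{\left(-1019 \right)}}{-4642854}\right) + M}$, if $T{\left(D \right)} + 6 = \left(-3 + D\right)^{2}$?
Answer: $\frac{8878639565732775}{957150862696615776161} \approx 9.2761 \cdot 10^{-6}$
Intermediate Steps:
$M = 107804$ ($M = 1248647 - 1140843 = 107804$)
$T{\left(D \right)} = -6 + \left(-3 + D\right)^{2}$
$\frac{1}{\left(- \frac{1574848}{\left(-40009 + 206624\right) \left(-1568252 + 1315747\right)} + \frac{T{\left(-1019 \right)}}{-4642854}\right) + M} = \frac{1}{\left(- \frac{1574848}{\left(-40009 + 206624\right) \left(-1568252 + 1315747\right)} + \frac{-6 + \left(-3 - 1019\right)^{2}}{-4642854}\right) + 107804} = \frac{1}{\left(- \frac{1574848}{166615 \left(-252505\right)} + \left(-6 + \left(-1022\right)^{2}\right) \left(- \frac{1}{4642854}\right)\right) + 107804} = \frac{1}{\left(- \frac{1574848}{-42071120575} + \left(-6 + 1044484\right) \left(- \frac{1}{4642854}\right)\right) + 107804} = \frac{1}{\left(\left(-1574848\right) \left(- \frac{1}{42071120575}\right) + 1044478 \left(- \frac{1}{4642854}\right)\right) + 107804} = \frac{1}{\left(\frac{143168}{3824647325} - \frac{522239}{2321427}\right) + 107804} = \frac{1}{- \frac{1997047640299939}{8878639565732775} + 107804} = \frac{1}{\frac{957150862696615776161}{8878639565732775}} = \frac{8878639565732775}{957150862696615776161}$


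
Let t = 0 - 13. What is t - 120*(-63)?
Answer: 7547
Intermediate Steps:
t = -13
t - 120*(-63) = -13 - 120*(-63) = -13 + 7560 = 7547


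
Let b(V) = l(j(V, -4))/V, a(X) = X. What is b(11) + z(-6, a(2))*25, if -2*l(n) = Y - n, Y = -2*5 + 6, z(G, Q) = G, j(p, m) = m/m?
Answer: -3295/22 ≈ -149.77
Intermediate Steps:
j(p, m) = 1
Y = -4 (Y = -10 + 6 = -4)
l(n) = 2 + n/2 (l(n) = -(-4 - n)/2 = 2 + n/2)
b(V) = 5/(2*V) (b(V) = (2 + (½)*1)/V = (2 + ½)/V = 5/(2*V))
b(11) + z(-6, a(2))*25 = (5/2)/11 - 6*25 = (5/2)*(1/11) - 150 = 5/22 - 150 = -3295/22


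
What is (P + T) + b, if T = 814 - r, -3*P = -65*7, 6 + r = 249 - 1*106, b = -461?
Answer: 1103/3 ≈ 367.67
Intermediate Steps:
r = 137 (r = -6 + (249 - 1*106) = -6 + (249 - 106) = -6 + 143 = 137)
P = 455/3 (P = -(-65)*7/3 = -⅓*(-455) = 455/3 ≈ 151.67)
T = 677 (T = 814 - 1*137 = 814 - 137 = 677)
(P + T) + b = (455/3 + 677) - 461 = 2486/3 - 461 = 1103/3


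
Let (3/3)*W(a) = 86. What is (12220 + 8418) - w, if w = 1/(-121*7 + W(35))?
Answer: 15705519/761 ≈ 20638.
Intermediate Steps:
W(a) = 86
w = -1/761 (w = 1/(-121*7 + 86) = 1/(-847 + 86) = 1/(-761) = -1/761 ≈ -0.0013141)
(12220 + 8418) - w = (12220 + 8418) - 1*(-1/761) = 20638 + 1/761 = 15705519/761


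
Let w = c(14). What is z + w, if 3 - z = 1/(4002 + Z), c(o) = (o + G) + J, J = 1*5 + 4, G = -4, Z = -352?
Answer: 80299/3650 ≈ 22.000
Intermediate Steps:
J = 9 (J = 5 + 4 = 9)
c(o) = 5 + o (c(o) = (o - 4) + 9 = (-4 + o) + 9 = 5 + o)
w = 19 (w = 5 + 14 = 19)
z = 10949/3650 (z = 3 - 1/(4002 - 352) = 3 - 1/3650 = 10949/3650 ≈ 2.9997)
z + w = 10949/3650 + 19 = 80299/3650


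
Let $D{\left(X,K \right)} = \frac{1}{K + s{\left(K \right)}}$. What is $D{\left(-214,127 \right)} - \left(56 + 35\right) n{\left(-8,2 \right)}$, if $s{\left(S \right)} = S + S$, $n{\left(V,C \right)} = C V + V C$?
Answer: $\frac{1109473}{381} \approx 2912.0$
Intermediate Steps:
$n{\left(V,C \right)} = 2 C V$ ($n{\left(V,C \right)} = C V + C V = 2 C V$)
$s{\left(S \right)} = 2 S$
$D{\left(X,K \right)} = \frac{1}{3 K}$ ($D{\left(X,K \right)} = \frac{1}{K + 2 K} = \frac{1}{3 K}$)
$D{\left(-214,127 \right)} - \left(56 + 35\right) n{\left(-8,2 \right)} = \frac{1}{3 \cdot 127} - \left(56 + 35\right) 2 \cdot 2 \left(-8\right) = \frac{1}{3} \cdot \frac{1}{127} - 91 \left(-32\right) = \frac{1}{381} - -2912 = \frac{1}{381} + 2912 = \frac{1109473}{381}$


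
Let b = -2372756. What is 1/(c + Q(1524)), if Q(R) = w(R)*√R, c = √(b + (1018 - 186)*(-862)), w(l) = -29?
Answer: 1/(2*(-29*√381 + 7*I*√15765)) ≈ -0.00025897 - 0.0004021*I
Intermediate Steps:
c = 14*I*√15765 (c = √(-2372756 + (1018 - 186)*(-862)) = √(-2372756 + 832*(-862)) = √(-2372756 - 717184) = √(-3089940) = 14*I*√15765 ≈ 1757.8*I)
Q(R) = -29*√R
1/(c + Q(1524)) = 1/(14*I*√15765 - 58*√381) = 1/(-58*√381 + 14*I*√15765)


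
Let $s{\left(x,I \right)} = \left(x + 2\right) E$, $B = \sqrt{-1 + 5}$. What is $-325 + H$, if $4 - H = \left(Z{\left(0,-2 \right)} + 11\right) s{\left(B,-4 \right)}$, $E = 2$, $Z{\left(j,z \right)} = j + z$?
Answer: $-393$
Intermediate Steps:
$B = 2$ ($B = \sqrt{4} = 2$)
$s{\left(x,I \right)} = 4 + 2 x$ ($s{\left(x,I \right)} = \left(x + 2\right) 2 = \left(2 + x\right) 2 = 4 + 2 x$)
$H = -68$ ($H = 4 - \left(\left(0 - 2\right) + 11\right) \left(4 + 2 \cdot 2\right) = 4 - \left(-2 + 11\right) \left(4 + 4\right) = 4 - 9 \cdot 8 = 4 - 72 = -68$)
$-325 + H = -325 - 68 = -393$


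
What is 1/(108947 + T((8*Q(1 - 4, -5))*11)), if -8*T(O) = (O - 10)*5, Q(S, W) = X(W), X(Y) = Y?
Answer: 4/436913 ≈ 9.1551e-6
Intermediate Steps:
Q(S, W) = W
T(O) = 25/4 - 5*O/8 (T(O) = -(O - 10)*5/8 = -(-10 + O)*5/8 = -(-50 + 5*O)/8 = 25/4 - 5*O/8)
1/(108947 + T((8*Q(1 - 4, -5))*11)) = 1/(108947 + (25/4 - 5*8*(-5)*11/8)) = 1/(108947 + (25/4 - (-25)*11)) = 1/(108947 + (25/4 - 5/8*(-440))) = 1/(108947 + (25/4 + 275)) = 1/(108947 + 1125/4) = 1/(436913/4) = 4/436913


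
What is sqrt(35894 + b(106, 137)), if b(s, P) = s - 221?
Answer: sqrt(35779) ≈ 189.15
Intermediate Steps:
b(s, P) = -221 + s
sqrt(35894 + b(106, 137)) = sqrt(35894 + (-221 + 106)) = sqrt(35894 - 115) = sqrt(35779)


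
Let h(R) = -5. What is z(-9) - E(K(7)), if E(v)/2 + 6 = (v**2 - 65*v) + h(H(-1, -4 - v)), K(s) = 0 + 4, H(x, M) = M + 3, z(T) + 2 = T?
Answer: 499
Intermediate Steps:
z(T) = -2 + T
H(x, M) = 3 + M
K(s) = 4
E(v) = -22 - 130*v + 2*v**2 (E(v) = -12 + 2*((v**2 - 65*v) - 5) = -12 + 2*(-5 + v**2 - 65*v) = -12 + (-10 - 130*v + 2*v**2) = -22 - 130*v + 2*v**2)
z(-9) - E(K(7)) = (-2 - 9) - (-22 - 130*4 + 2*4**2) = -11 - (-22 - 520 + 2*16) = -11 - (-22 - 520 + 32) = -11 - 1*(-510) = -11 + 510 = 499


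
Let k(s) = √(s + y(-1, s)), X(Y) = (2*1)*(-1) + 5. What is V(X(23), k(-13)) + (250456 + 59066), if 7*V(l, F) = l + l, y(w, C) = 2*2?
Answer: 2166660/7 ≈ 3.0952e+5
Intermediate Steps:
y(w, C) = 4
X(Y) = 3 (X(Y) = 2*(-1) + 5 = -2 + 5 = 3)
k(s) = √(4 + s) (k(s) = √(s + 4) = √(4 + s))
V(l, F) = 2*l/7 (V(l, F) = (l + l)/7 = (2*l)/7 = 2*l/7)
V(X(23), k(-13)) + (250456 + 59066) = (2/7)*3 + (250456 + 59066) = 6/7 + 309522 = 2166660/7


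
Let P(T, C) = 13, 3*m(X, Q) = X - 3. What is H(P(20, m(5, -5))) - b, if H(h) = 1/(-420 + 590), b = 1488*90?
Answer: -22766399/170 ≈ -1.3392e+5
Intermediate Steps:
m(X, Q) = -1 + X/3 (m(X, Q) = (X - 3)/3 = (-3 + X)/3 = -1 + X/3)
b = 133920
H(h) = 1/170
H(P(20, m(5, -5))) - b = 1/170 - 1*133920 = 1/170 - 133920 = -22766399/170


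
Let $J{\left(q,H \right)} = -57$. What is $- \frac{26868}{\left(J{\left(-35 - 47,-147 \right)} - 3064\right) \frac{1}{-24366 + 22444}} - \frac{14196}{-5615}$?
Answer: $- \frac{289915956324}{17524415} \approx -16544.0$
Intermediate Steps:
$- \frac{26868}{\left(J{\left(-35 - 47,-147 \right)} - 3064\right) \frac{1}{-24366 + 22444}} - \frac{14196}{-5615} = - \frac{26868}{\left(-57 - 3064\right) \frac{1}{-24366 + 22444}} - \frac{14196}{-5615} = - \frac{26868}{\left(-3121\right) \frac{1}{-1922}} - - \frac{14196}{5615} = - \frac{26868}{\left(-3121\right) \left(- \frac{1}{1922}\right)} + \frac{14196}{5615} = - \frac{26868}{\frac{3121}{1922}} + \frac{14196}{5615} = \left(-26868\right) \frac{1922}{3121} + \frac{14196}{5615} = - \frac{51640296}{3121} + \frac{14196}{5615} = - \frac{289915956324}{17524415}$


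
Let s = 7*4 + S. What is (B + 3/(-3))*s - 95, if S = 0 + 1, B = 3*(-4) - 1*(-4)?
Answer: -356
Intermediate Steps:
B = -8 (B = -12 + 4 = -8)
S = 1
s = 29 (s = 7*4 + 1 = 28 + 1 = 29)
(B + 3/(-3))*s - 95 = (-8 + 3/(-3))*29 - 95 = (-8 - ⅓*3)*29 - 95 = (-8 - 1)*29 - 95 = -9*29 - 95 = -261 - 95 = -356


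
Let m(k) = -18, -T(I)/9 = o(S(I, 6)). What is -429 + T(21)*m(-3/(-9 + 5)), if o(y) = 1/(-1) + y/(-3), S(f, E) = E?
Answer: -915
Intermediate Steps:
o(y) = -1 - y/3 (o(y) = 1*(-1) + y*(-1/3) = -1 - y/3)
T(I) = 27 (T(I) = -9*(-1 - 1/3*6) = -9*(-1 - 2) = -9*(-3) = 27)
-429 + T(21)*m(-3/(-9 + 5)) = -429 + 27*(-18) = -429 - 486 = -915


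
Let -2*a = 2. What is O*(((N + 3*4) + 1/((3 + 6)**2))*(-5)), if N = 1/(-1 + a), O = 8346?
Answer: -12971075/27 ≈ -4.8041e+5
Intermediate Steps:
a = -1 (a = -1/2*2 = -1)
N = -1/2 (N = 1/(-1 - 1) = 1/(-2) = -1/2 ≈ -0.50000)
O*(((N + 3*4) + 1/((3 + 6)**2))*(-5)) = 8346*(((-1/2 + 3*4) + 1/((3 + 6)**2))*(-5)) = 8346*(((-1/2 + 12) + 1/(9**2))*(-5)) = 8346*((23/2 + 1/81)*(-5)) = 8346*((1865/162)*(-5)) = 8346*(-9325/162) = -12971075/27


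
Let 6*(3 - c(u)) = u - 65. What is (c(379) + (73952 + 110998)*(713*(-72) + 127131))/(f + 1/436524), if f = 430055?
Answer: 6119317928935816/187729328821 ≈ 32597.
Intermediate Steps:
c(u) = 83/6 - u/6 (c(u) = 3 - (u - 65)/6 = 3 - (-65 + u)/6 = 3 + (65/6 - u/6) = 83/6 - u/6)
(c(379) + (73952 + 110998)*(713*(-72) + 127131))/(f + 1/436524) = ((83/6 - ⅙*379) + (73952 + 110998)*(713*(-72) + 127131))/(430055 + 1/436524) = ((83/6 - 379/6) + 184950*(-51336 + 127131))/(430055 + 1/436524) = (-148/3 + 184950*75795)/(187729328821/436524) = (-148/3 + 14018285250)*(436524/187729328821) = (42054855602/3)*(436524/187729328821) = 6119317928935816/187729328821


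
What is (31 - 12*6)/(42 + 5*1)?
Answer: -41/47 ≈ -0.87234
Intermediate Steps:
(31 - 12*6)/(42 + 5*1) = (31 - 72)/(42 + 5) = -41/47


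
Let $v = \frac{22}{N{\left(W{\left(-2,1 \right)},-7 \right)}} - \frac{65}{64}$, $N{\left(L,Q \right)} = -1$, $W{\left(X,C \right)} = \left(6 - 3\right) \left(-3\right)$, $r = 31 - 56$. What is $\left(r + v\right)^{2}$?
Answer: $\frac{9443329}{4096} \approx 2305.5$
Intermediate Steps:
$r = -25$
$W{\left(X,C \right)} = -9$ ($W{\left(X,C \right)} = 3 \left(-3\right) = -9$)
$v = - \frac{1473}{64}$ ($v = \frac{22}{-1} - \frac{65}{64} = 22 \left(-1\right) - \frac{65}{64} = -22 - \frac{65}{64} = - \frac{1473}{64} \approx -23.016$)
$\left(r + v\right)^{2} = \left(-25 - \frac{1473}{64}\right)^{2} = \left(- \frac{3073}{64}\right)^{2} = \frac{9443329}{4096}$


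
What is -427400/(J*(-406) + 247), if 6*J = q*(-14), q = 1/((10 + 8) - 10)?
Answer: -1025760/877 ≈ -1169.6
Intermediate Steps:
q = 1/8 (q = 1/(18 - 10) = 1/8 ≈ 0.12500)
J = -7/24 (J = ((1/8)*(-14))/6 = (1/6)*(-7/4) = -7/24 ≈ -0.29167)
-427400/(J*(-406) + 247) = -427400/(-7/24*(-406) + 247) = -427400/(1421/12 + 247) = -427400/4385/12 = -427400*12/4385 = -1025760/877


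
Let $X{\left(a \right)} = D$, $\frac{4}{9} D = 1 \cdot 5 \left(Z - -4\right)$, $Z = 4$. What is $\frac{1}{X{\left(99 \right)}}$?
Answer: $\frac{1}{90} \approx 0.011111$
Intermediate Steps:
$D = 90$ ($D = \frac{9 \cdot 1 \cdot 5 \left(4 - -4\right)}{4} = \frac{9 \cdot 5 \left(4 + 4\right)}{4} = \frac{9 \cdot 5 \cdot 8}{4} = \frac{9}{4} \cdot 40 = 90$)
$X{\left(a \right)} = 90$
$\frac{1}{X{\left(99 \right)}} = \frac{1}{90}$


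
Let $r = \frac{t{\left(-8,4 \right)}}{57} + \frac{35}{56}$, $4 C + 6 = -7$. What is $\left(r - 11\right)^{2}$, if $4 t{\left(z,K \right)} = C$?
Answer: $\frac{89775625}{831744} \approx 107.94$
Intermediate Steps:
$C = - \frac{13}{4}$ ($C = - \frac{3}{2} + \frac{1}{4} \left(-7\right) = - \frac{3}{2} - \frac{7}{4} = - \frac{13}{4} \approx -3.25$)
$t{\left(z,K \right)} = - \frac{13}{16}$ ($t{\left(z,K \right)} = \frac{1}{4} \left(- \frac{13}{4}\right) = - \frac{13}{16}$)
$r = \frac{557}{912}$ ($r = - \frac{13}{16 \cdot 57} + \frac{35}{56} = \left(- \frac{13}{16}\right) \frac{1}{57} + 35 \cdot \frac{1}{56} = - \frac{13}{912} + \frac{5}{8} = \frac{557}{912} \approx 0.61075$)
$\left(r - 11\right)^{2} = \left(\frac{557}{912} - 11\right)^{2} = \left(- \frac{9475}{912}\right)^{2} = \frac{89775625}{831744}$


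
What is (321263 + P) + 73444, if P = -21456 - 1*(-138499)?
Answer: 511750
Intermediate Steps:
P = 117043 (P = -21456 + 138499 = 117043)
(321263 + P) + 73444 = (321263 + 117043) + 73444 = 438306 + 73444 = 511750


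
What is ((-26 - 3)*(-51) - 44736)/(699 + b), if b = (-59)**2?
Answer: -43257/4180 ≈ -10.349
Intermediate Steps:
b = 3481
((-26 - 3)*(-51) - 44736)/(699 + b) = ((-26 - 3)*(-51) - 44736)/(699 + 3481) = (-29*(-51) - 44736)/4180 = (1479 - 44736)*(1/4180) = -43257*1/4180 = -43257/4180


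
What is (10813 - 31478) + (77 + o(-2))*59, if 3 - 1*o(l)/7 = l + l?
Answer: -13231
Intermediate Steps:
o(l) = 21 - 14*l (o(l) = 21 - 7*(l + l) = 21 - 14*l)
(10813 - 31478) + (77 + o(-2))*59 = (10813 - 31478) + (77 + (21 - 14*(-2)))*59 = -20665 + (77 + (21 + 28))*59 = -20665 + (77 + 49)*59 = -20665 + 126*59 = -20665 + 7434 = -13231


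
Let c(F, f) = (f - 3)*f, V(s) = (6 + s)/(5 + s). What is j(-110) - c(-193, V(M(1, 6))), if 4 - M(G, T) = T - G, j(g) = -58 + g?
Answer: -2653/16 ≈ -165.81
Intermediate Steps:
M(G, T) = 4 + G - T (M(G, T) = 4 - (T - G) = 4 + (G - T) = 4 + G - T)
V(s) = (6 + s)/(5 + s)
c(F, f) = f*(-3 + f) (c(F, f) = (-3 + f)*f = f*(-3 + f))
j(-110) - c(-193, V(M(1, 6))) = (-58 - 110) - (6 + (4 + 1 - 1*6))/(5 + (4 + 1 - 1*6))*(-3 + (6 + (4 + 1 - 1*6))/(5 + (4 + 1 - 1*6))) = -168 - (6 + (4 + 1 - 6))/(5 + (4 + 1 - 6))*(-3 + (6 + (4 + 1 - 6))/(5 + (4 + 1 - 6))) = -168 - (6 - 1)/(5 - 1)*(-3 + (6 - 1)/(5 - 1)) = -168 - 5/4*(-3 + 5/4) = -168 - (1/4)*5*(-3 + (1/4)*5) = -168 - 5*(-3 + 5/4)/4 = -168 - 5*(-7)/(4*4) = -168 - 1*(-35/16) = -168 + 35/16 = -2653/16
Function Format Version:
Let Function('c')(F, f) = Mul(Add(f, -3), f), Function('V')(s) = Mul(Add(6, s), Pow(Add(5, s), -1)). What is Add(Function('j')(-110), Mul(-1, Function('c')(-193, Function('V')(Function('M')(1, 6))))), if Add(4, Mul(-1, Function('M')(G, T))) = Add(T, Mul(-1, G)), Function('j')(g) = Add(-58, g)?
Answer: Rational(-2653, 16) ≈ -165.81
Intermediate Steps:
Function('M')(G, T) = Add(4, G, Mul(-1, T)) (Function('M')(G, T) = Add(4, Mul(-1, Add(T, Mul(-1, G)))) = Add(4, Add(G, Mul(-1, T))) = Add(4, G, Mul(-1, T)))
Function('V')(s) = Mul(Pow(Add(5, s), -1), Add(6, s))
Function('c')(F, f) = Mul(f, Add(-3, f)) (Function('c')(F, f) = Mul(Add(-3, f), f) = Mul(f, Add(-3, f)))
Add(Function('j')(-110), Mul(-1, Function('c')(-193, Function('V')(Function('M')(1, 6))))) = Add(Add(-58, -110), Mul(-1, Mul(Mul(Pow(Add(5, Add(4, 1, Mul(-1, 6))), -1), Add(6, Add(4, 1, Mul(-1, 6)))), Add(-3, Mul(Pow(Add(5, Add(4, 1, Mul(-1, 6))), -1), Add(6, Add(4, 1, Mul(-1, 6)))))))) = Add(-168, Mul(-1, Mul(Mul(Pow(Add(5, Add(4, 1, -6)), -1), Add(6, Add(4, 1, -6))), Add(-3, Mul(Pow(Add(5, Add(4, 1, -6)), -1), Add(6, Add(4, 1, -6))))))) = Add(-168, Mul(-1, Mul(Mul(Pow(Add(5, -1), -1), Add(6, -1)), Add(-3, Mul(Pow(Add(5, -1), -1), Add(6, -1)))))) = Add(-168, Mul(-1, Mul(Mul(Pow(4, -1), 5), Add(-3, Mul(Pow(4, -1), 5))))) = Add(-168, Mul(-1, Mul(Mul(Rational(1, 4), 5), Add(-3, Mul(Rational(1, 4), 5))))) = Add(-168, Mul(-1, Mul(Rational(5, 4), Add(-3, Rational(5, 4))))) = Add(-168, Mul(-1, Mul(Rational(5, 4), Rational(-7, 4)))) = Add(-168, Mul(-1, Rational(-35, 16))) = Add(-168, Rational(35, 16)) = Rational(-2653, 16)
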